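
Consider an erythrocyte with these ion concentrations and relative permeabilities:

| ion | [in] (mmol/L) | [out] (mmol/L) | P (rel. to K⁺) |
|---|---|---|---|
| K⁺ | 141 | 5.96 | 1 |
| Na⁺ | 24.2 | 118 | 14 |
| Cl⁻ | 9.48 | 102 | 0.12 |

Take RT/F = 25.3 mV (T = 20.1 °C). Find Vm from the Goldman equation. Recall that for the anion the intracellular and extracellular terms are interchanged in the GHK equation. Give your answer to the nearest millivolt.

Vm = 25.3 · ln[(Σ P·[cation]ₒ + Σ P·[anion]ᵢ) / (Σ P·[cation]ᵢ + Σ P·[anion]ₒ)]
Numerator = 1×5.96 + 14×118 + 0.12×9.48 = 1659
Denominator = 1×141 + 14×24.2 + 0.12×102 = 492
Vm = 25.3 · ln(3.3719) = 25.3 × (1.2155) = 30.75 mV

31 mV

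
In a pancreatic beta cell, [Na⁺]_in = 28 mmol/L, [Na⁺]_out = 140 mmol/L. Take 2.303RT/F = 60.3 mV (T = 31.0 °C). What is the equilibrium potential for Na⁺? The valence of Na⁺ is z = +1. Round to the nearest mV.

E = (60.3/z) · log₁₀([Na⁺]_out/[Na⁺]_in) with z = +1.
= (60.3/1) · log₁₀(140/28) = 60.30 · log₁₀(5)
= 60.30 · (0.6990) = 42.15 mV

42 mV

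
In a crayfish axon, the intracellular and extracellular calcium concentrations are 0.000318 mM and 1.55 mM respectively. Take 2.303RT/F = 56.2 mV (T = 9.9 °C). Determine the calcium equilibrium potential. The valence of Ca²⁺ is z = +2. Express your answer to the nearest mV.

104 mV

E = (56.2/z) · log₁₀([Ca²⁺]_out/[Ca²⁺]_in) with z = +2.
= (56.2/2) · log₁₀(1.55/0.000318) = 28.10 · log₁₀(4874)
= 28.10 · (3.6879) = 103.63 mV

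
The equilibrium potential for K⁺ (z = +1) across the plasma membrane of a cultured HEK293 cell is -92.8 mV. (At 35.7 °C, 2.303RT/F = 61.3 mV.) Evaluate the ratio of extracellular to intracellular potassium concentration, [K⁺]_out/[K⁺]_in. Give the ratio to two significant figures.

log₁₀([out]/[in]) = E·z/(61.3) = -92.8 × 1 / 61.3 = -1.5139
[out]/[in] = 10^(-1.5139) = 0.03063

0.031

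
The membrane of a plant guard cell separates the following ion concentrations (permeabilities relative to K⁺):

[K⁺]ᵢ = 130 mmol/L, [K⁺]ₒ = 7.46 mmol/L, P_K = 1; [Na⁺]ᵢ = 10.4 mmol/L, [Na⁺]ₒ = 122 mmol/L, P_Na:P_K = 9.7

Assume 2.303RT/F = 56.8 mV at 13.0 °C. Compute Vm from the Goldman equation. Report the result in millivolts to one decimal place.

Vm = 56.8 · log₁₀[(Σ P·[cation]ₒ + Σ P·[anion]ᵢ) / (Σ P·[cation]ᵢ + Σ P·[anion]ₒ)]
Numerator = 1×7.46 + 9.7×122 = 1191
Denominator = 1×130 + 9.7×10.4 = 230.9
Vm = 56.8 · log₁₀(5.1579) = 56.8 × (0.7125) = 40.47 mV

40.5 mV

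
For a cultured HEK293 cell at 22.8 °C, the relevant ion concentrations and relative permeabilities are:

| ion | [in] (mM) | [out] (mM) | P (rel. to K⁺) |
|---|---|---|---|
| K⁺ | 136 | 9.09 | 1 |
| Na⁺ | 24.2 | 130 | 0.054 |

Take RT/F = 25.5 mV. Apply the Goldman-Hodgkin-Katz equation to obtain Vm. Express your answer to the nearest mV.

Vm = 25.5 · ln[(Σ P·[cation]ₒ + Σ P·[anion]ᵢ) / (Σ P·[cation]ᵢ + Σ P·[anion]ₒ)]
Numerator = 1×9.09 + 0.054×130 = 16.11
Denominator = 1×136 + 0.054×24.2 = 137.3
Vm = 25.5 · ln(0.11733) = 25.5 × (-2.1428) = -54.64 mV

-55 mV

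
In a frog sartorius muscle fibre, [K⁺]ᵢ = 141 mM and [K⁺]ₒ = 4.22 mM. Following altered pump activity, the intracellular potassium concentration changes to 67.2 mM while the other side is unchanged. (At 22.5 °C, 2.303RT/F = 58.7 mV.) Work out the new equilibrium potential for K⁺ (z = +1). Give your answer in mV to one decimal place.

-70.6 mV

After the shift: [K⁺]_out = 4.22, [K⁺]_in = 67.2 mM.
E_new = (58.7/1)·log₁₀(4.22/67.2) = 58.70 · (-1.2021) = -70.56 mV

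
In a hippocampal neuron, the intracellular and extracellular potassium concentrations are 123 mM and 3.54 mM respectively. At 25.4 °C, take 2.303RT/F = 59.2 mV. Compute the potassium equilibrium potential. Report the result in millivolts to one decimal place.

-91.2 mV

E = (59.2/z) · log₁₀([K⁺]_out/[K⁺]_in) with z = +1.
= (59.2/1) · log₁₀(3.54/123) = 59.20 · log₁₀(0.02878)
= 59.20 · (-1.5409) = -91.22 mV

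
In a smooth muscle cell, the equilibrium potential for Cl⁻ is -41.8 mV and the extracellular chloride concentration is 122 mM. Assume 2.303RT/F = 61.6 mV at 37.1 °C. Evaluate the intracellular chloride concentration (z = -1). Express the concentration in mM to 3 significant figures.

25.6 mM

Nernst: E = (61.6/-1) · log₁₀([out]/[in]), so log₁₀([out]/[in]) = -41.8 × -1 / 61.6 = 0.6786.
[out]/[in] = 10^(0.6786) = 4.771.
[in] = 122 / 4.771 = 25.57 mM.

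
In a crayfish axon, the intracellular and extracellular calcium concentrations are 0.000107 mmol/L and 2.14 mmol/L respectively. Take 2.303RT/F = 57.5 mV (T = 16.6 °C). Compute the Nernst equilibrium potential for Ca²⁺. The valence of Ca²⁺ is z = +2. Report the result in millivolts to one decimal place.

E = (57.5/z) · log₁₀([Ca²⁺]_out/[Ca²⁺]_in) with z = +2.
= (57.5/2) · log₁₀(2.14/0.000107) = 28.75 · log₁₀(2e+04)
= 28.75 · (4.3010) = 123.65 mV

123.7 mV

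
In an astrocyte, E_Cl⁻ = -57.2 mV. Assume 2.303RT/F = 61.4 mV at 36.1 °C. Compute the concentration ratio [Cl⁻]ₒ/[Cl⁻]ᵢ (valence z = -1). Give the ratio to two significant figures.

log₁₀([out]/[in]) = E·z/(61.4) = -57.2 × -1 / 61.4 = 0.9316
[out]/[in] = 10^(0.9316) = 8.543

8.5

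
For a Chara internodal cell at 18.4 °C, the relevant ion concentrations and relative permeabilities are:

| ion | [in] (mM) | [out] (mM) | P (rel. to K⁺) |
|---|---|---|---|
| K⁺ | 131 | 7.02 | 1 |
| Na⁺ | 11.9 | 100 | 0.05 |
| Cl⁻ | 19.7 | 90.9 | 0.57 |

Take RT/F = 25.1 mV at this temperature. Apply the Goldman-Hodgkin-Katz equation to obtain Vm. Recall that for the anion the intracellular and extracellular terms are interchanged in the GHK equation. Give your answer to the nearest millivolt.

-52 mV

Vm = 25.1 · ln[(Σ P·[cation]ₒ + Σ P·[anion]ᵢ) / (Σ P·[cation]ᵢ + Σ P·[anion]ₒ)]
Numerator = 1×7.02 + 0.05×100 + 0.57×19.7 = 23.25
Denominator = 1×131 + 0.05×11.9 + 0.57×90.9 = 183.4
Vm = 25.1 · ln(0.12676) = 25.1 × (-2.0655) = -51.84 mV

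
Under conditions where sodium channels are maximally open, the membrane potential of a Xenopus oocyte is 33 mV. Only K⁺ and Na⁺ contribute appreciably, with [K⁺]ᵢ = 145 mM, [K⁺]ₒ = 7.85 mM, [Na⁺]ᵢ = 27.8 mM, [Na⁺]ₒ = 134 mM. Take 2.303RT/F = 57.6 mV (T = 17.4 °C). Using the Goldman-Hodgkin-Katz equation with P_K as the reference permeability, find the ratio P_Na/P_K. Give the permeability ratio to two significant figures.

18

Let α = P_Na/P_K. GHK: Vm = 57.6·log₁₀[(Kₒ + α·Naₒ)/(Kᵢ + α·Naᵢ)].
10^(Vm/57.6) = 10^(33.0/57.6) = 3.7404
So 3.7404·(Kᵢ + α·Naᵢ) = Kₒ + α·Naₒ → α = (3.7404·145.0 − 7.85) / (134.0 − 3.7404·27.8)
α = (542.4 − 7.85) / (134.0 − 104) = 534.5/30.02 = 17.81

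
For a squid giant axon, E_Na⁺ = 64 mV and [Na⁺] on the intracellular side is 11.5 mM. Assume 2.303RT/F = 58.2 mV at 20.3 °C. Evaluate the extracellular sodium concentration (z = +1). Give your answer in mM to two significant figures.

140 mM

Nernst: E = (58.2/1) · log₁₀([out]/[in]), so log₁₀([out]/[in]) = 64.0 × 1 / 58.2 = 1.0997.
[out]/[in] = 10^(1.0997) = 12.58.
[out] = 12.58 × 11.5 = 144.7 mM.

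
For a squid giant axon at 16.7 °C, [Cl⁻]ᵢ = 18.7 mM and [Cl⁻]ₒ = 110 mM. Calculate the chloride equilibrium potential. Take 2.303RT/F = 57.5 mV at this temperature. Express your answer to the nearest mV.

-44 mV

E = (57.5/z) · log₁₀([Cl⁻]_out/[Cl⁻]_in) with z = -1.
For an anion, dividing by z = -1 reverses the sign.
= (57.5/-1) · log₁₀(110/18.7) = -57.50 · log₁₀(5.882)
= -57.50 · (0.7696) = -44.25 mV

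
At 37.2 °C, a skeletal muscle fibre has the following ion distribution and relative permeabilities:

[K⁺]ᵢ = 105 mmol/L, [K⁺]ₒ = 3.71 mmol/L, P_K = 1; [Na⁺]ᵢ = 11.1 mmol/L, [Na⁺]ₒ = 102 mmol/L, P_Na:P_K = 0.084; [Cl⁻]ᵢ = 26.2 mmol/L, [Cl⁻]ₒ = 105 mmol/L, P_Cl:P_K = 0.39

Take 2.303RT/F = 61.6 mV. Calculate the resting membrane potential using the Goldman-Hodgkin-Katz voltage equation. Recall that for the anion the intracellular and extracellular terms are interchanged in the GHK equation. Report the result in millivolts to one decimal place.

-50.2 mV

Vm = 61.6 · log₁₀[(Σ P·[cation]ₒ + Σ P·[anion]ᵢ) / (Σ P·[cation]ᵢ + Σ P·[anion]ₒ)]
Numerator = 1×3.71 + 0.084×102 + 0.39×26.2 = 22.5
Denominator = 1×105 + 0.084×11.1 + 0.39×105 = 146.9
Vm = 61.6 · log₁₀(0.15316) = 61.6 × (-0.8149) = -50.20 mV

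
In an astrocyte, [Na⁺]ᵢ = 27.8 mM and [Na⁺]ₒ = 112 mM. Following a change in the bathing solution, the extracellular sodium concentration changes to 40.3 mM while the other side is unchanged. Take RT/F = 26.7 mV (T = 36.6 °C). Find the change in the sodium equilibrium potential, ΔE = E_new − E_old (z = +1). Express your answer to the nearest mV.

E_old = (26.7/1)·ln(112/27.8) = 37.21 mV
E_new = (26.7/1)·ln(40.3/27.8) = 9.91 mV
ΔE = 9.91 − (37.21) = -27.29 mV

-27 mV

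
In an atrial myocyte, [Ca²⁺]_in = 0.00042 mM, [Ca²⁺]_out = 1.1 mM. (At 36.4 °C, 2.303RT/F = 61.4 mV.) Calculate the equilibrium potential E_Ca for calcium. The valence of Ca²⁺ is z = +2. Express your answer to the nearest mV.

E = (61.4/z) · log₁₀([Ca²⁺]_out/[Ca²⁺]_in) with z = +2.
= (61.4/2) · log₁₀(1.1/0.00042) = 30.70 · log₁₀(2619)
= 30.70 · (3.4181) = 104.94 mV

105 mV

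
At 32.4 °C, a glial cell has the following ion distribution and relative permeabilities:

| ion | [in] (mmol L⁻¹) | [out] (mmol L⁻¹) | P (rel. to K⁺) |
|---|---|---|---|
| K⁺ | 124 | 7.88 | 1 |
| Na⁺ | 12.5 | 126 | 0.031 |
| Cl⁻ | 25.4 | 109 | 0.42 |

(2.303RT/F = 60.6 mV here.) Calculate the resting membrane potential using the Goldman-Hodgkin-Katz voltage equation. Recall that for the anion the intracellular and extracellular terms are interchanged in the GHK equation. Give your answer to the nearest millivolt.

Vm = 60.6 · log₁₀[(Σ P·[cation]ₒ + Σ P·[anion]ᵢ) / (Σ P·[cation]ᵢ + Σ P·[anion]ₒ)]
Numerator = 1×7.88 + 0.031×126 + 0.42×25.4 = 22.45
Denominator = 1×124 + 0.031×12.5 + 0.42×109 = 170.2
Vm = 60.6 · log₁₀(0.13195) = 60.6 × (-0.8796) = -53.30 mV

-53 mV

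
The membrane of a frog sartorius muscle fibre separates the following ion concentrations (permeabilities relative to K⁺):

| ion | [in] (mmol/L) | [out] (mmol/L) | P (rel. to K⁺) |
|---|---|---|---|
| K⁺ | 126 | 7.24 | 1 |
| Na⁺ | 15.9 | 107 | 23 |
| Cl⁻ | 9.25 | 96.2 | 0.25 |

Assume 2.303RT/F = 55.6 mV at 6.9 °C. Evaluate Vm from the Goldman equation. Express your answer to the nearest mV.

Vm = 55.6 · log₁₀[(Σ P·[cation]ₒ + Σ P·[anion]ᵢ) / (Σ P·[cation]ᵢ + Σ P·[anion]ₒ)]
Numerator = 1×7.24 + 23×107 + 0.25×9.25 = 2471
Denominator = 1×126 + 23×15.9 + 0.25×96.2 = 515.8
Vm = 55.6 · log₁₀(4.7902) = 55.6 × (0.6804) = 37.83 mV

38 mV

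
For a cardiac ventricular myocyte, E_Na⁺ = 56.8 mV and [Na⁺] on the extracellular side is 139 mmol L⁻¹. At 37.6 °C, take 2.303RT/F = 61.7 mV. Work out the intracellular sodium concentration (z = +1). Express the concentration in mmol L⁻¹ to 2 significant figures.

17 mmol L⁻¹

Nernst: E = (61.7/1) · log₁₀([out]/[in]), so log₁₀([out]/[in]) = 56.8 × 1 / 61.7 = 0.9206.
[out]/[in] = 10^(0.9206) = 8.329.
[in] = 139 / 8.329 = 16.69 mmol L⁻¹.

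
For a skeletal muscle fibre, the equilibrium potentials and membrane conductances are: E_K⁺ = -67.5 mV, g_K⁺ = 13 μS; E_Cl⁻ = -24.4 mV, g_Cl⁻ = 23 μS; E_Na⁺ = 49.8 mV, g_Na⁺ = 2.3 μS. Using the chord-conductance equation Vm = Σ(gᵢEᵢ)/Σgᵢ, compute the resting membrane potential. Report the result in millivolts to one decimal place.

Σ gᵢEᵢ = 13·(-67.5) + 23·(-24.4) + 2.3·(49.8) = -1324.16
Σ gᵢ = 13 + 23 + 2.3 = 38.3
Vm = -1324.16 / 38.3 = -34.57 mV

-34.6 mV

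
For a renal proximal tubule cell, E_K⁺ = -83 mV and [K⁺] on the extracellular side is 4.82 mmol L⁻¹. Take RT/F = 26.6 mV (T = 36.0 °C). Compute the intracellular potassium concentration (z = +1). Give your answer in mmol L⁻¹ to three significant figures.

109 mmol L⁻¹

Nernst: E = (26.6/1) · ln([out]/[in]), so ln([out]/[in]) = -83.0 × 1 / 26.6 = -3.1203.
[out]/[in] = e^(-3.1203) = 0.04414.
[in] = 4.82 / 0.04414 = 109.2 mmol L⁻¹.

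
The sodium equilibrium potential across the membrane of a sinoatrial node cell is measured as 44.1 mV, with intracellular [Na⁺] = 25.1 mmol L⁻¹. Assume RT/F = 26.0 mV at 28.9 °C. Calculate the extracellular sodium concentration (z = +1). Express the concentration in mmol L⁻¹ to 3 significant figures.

Nernst: E = (26.0/1) · ln([out]/[in]), so ln([out]/[in]) = 44.1 × 1 / 26.0 = 1.6962.
[out]/[in] = e^(1.6962) = 5.453.
[out] = 5.453 × 25.1 = 136.9 mmol L⁻¹.

137 mmol L⁻¹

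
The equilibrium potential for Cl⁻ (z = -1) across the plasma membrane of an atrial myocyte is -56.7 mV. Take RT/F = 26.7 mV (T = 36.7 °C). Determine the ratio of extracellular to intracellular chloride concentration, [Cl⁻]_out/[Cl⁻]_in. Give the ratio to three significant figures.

8.36

ln([out]/[in]) = E·z/(26.7) = -56.7 × -1 / 26.7 = 2.1236
[out]/[in] = e^(2.1236) = 8.361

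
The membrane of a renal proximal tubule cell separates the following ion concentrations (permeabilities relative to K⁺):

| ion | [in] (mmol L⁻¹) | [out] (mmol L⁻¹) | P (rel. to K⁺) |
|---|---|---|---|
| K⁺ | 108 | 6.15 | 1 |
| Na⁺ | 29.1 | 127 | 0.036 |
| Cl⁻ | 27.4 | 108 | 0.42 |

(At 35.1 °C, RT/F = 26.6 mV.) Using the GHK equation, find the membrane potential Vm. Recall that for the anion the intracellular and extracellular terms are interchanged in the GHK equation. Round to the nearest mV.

-52 mV

Vm = 26.6 · ln[(Σ P·[cation]ₒ + Σ P·[anion]ᵢ) / (Σ P·[cation]ᵢ + Σ P·[anion]ₒ)]
Numerator = 1×6.15 + 0.036×127 + 0.42×27.4 = 22.23
Denominator = 1×108 + 0.036×29.1 + 0.42×108 = 154.4
Vm = 26.6 · ln(0.14397) = 26.6 × (-1.9382) = -51.55 mV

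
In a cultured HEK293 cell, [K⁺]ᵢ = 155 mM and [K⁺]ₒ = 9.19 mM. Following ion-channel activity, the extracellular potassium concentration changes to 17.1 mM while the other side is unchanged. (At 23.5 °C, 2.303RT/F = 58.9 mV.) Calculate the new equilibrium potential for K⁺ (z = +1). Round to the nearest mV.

After the shift: [K⁺]_out = 17.1, [K⁺]_in = 155 mM.
E_new = (58.9/1)·log₁₀(17.1/155) = 58.90 · (-0.9573) = -56.39 mV

-56 mV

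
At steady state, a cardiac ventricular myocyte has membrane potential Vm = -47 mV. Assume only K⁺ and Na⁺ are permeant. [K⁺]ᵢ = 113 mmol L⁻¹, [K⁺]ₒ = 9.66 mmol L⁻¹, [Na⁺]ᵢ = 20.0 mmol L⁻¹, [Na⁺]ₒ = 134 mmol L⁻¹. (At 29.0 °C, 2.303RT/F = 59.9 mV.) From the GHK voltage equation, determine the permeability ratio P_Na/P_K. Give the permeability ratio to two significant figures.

0.068

Let α = P_Na/P_K. GHK: Vm = 59.9·log₁₀[(Kₒ + α·Naₒ)/(Kᵢ + α·Naᵢ)].
10^(Vm/59.9) = 10^(-47.0/59.9) = 0.16419
So 0.16419·(Kᵢ + α·Naᵢ) = Kₒ + α·Naₒ → α = (0.16419·113.0 − 9.66) / (134.0 − 0.16419·20.0)
α = (18.55 − 9.66) / (134.0 − 3.284) = 8.894/130.7 = 0.06804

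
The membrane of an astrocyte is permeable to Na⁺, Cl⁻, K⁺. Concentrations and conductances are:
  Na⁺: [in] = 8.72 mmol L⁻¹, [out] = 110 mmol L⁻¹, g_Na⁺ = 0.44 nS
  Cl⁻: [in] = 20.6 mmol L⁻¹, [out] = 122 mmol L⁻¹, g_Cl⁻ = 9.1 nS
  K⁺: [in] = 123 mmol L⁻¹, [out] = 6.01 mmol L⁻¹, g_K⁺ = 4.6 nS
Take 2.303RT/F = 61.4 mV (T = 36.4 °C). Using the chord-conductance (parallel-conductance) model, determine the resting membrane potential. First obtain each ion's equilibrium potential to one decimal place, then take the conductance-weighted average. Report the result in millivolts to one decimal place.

-54.6 mV

E_Na⁺ = (61.4/1)·log₁₀(110/8.72) = 67.6 mV
E_Cl⁻ = (61.4/-1)·log₁₀(122/20.6) = -47.4 mV
E_K⁺ = (61.4/1)·log₁₀(6.01/123) = -80.5 mV
Vm = (Σ gᵢEᵢ)/(Σ gᵢ) = (0.44·67.6 + 9.1·-47.4 + 4.6·-80.5) / (0.44 + 9.1 + 4.6)
= -771.90 / 14.14 = -54.59 mV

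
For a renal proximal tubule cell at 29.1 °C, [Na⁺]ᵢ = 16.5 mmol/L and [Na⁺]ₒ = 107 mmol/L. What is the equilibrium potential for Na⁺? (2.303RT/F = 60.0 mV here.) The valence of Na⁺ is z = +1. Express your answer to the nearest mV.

49 mV

E = (60.0/z) · log₁₀([Na⁺]_out/[Na⁺]_in) with z = +1.
= (60.0/1) · log₁₀(107/16.5) = 60.00 · log₁₀(6.485)
= 60.00 · (0.8119) = 48.71 mV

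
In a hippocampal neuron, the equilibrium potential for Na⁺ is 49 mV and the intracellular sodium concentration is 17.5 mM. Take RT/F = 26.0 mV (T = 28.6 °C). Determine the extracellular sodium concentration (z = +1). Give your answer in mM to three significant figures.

Nernst: E = (26.0/1) · ln([out]/[in]), so ln([out]/[in]) = 49.0 × 1 / 26.0 = 1.8846.
[out]/[in] = e^(1.8846) = 6.584.
[out] = 6.584 × 17.5 = 115.2 mM.

115 mM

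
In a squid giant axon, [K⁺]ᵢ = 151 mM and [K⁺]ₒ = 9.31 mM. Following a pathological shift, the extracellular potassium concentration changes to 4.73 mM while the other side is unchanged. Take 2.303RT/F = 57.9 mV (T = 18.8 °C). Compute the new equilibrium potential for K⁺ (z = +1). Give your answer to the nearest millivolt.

-87 mV

After the shift: [K⁺]_out = 4.73, [K⁺]_in = 151 mM.
E_new = (57.9/1)·log₁₀(4.73/151) = 57.90 · (-1.5041) = -87.09 mV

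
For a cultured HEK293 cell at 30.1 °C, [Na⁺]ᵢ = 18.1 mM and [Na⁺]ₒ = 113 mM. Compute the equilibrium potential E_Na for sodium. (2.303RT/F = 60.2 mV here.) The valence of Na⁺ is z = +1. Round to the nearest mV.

48 mV

E = (60.2/z) · log₁₀([Na⁺]_out/[Na⁺]_in) with z = +1.
= (60.2/1) · log₁₀(113/18.1) = 60.20 · log₁₀(6.243)
= 60.20 · (0.7954) = 47.88 mV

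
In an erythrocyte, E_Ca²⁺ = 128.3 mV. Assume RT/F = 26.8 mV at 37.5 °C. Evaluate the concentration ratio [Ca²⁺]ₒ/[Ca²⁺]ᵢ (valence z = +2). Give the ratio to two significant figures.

14000

ln([out]/[in]) = E·z/(26.8) = 128.3 × 2 / 26.8 = 9.5746
[out]/[in] = e^(9.5746) = 1.439e+04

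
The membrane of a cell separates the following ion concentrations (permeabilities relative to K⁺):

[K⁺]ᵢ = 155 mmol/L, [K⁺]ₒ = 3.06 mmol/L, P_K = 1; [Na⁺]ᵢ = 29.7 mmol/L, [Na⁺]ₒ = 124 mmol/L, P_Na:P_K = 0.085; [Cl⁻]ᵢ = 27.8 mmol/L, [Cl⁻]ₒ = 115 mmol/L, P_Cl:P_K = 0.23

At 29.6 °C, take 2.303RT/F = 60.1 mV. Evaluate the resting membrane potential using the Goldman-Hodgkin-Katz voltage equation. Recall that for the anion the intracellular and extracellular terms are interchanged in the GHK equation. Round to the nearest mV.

Vm = 60.1 · log₁₀[(Σ P·[cation]ₒ + Σ P·[anion]ᵢ) / (Σ P·[cation]ᵢ + Σ P·[anion]ₒ)]
Numerator = 1×3.06 + 0.085×124 + 0.23×27.8 = 19.99
Denominator = 1×155 + 0.085×29.7 + 0.23×115 = 184
Vm = 60.1 · log₁₀(0.10868) = 60.1 × (-0.9639) = -57.93 mV

-58 mV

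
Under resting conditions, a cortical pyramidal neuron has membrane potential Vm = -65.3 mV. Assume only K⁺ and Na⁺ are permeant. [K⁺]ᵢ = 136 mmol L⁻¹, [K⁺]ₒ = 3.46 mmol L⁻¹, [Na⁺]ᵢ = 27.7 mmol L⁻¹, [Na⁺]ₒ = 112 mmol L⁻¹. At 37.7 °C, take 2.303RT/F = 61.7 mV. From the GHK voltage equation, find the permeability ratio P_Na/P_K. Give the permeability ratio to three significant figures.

Let α = P_Na/P_K. GHK: Vm = 61.7·log₁₀[(Kₒ + α·Naₒ)/(Kᵢ + α·Naᵢ)].
10^(Vm/61.7) = 10^(-65.3/61.7) = 0.087429
So 0.087429·(Kᵢ + α·Naᵢ) = Kₒ + α·Naₒ → α = (0.087429·136.0 − 3.46) / (112.0 − 0.087429·27.7)
α = (11.89 − 3.46) / (112.0 − 2.422) = 8.43/109.6 = 0.07693

0.0769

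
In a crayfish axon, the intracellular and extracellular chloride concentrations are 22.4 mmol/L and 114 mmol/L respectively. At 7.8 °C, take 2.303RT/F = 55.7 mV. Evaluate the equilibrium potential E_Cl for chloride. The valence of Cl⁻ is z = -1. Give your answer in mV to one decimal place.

-39.4 mV

E = (55.7/z) · log₁₀([Cl⁻]_out/[Cl⁻]_in) with z = -1.
For an anion, dividing by z = -1 reverses the sign.
= (55.7/-1) · log₁₀(114/22.4) = -55.70 · log₁₀(5.089)
= -55.70 · (0.7067) = -39.36 mV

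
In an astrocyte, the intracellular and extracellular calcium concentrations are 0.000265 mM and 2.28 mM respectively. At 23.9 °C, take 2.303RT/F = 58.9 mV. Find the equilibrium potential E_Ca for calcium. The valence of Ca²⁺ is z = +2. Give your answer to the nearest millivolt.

116 mV

E = (58.9/z) · log₁₀([Ca²⁺]_out/[Ca²⁺]_in) with z = +2.
= (58.9/2) · log₁₀(2.28/0.000265) = 29.45 · log₁₀(8604)
= 29.45 · (3.9347) = 115.88 mV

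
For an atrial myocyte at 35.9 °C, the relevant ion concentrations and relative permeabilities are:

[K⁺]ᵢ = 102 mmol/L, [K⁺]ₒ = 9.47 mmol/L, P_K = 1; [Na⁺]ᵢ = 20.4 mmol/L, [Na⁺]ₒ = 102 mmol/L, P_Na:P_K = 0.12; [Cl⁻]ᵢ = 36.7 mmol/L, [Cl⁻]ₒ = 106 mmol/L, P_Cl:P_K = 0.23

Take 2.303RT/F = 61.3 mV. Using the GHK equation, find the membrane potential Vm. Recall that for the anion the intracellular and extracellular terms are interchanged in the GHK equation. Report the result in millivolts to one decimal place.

Vm = 61.3 · log₁₀[(Σ P·[cation]ₒ + Σ P·[anion]ᵢ) / (Σ P·[cation]ᵢ + Σ P·[anion]ₒ)]
Numerator = 1×9.47 + 0.12×102 + 0.23×36.7 = 30.15
Denominator = 1×102 + 0.12×20.4 + 0.23×106 = 128.8
Vm = 61.3 · log₁₀(0.23404) = 61.3 × (-0.6307) = -38.66 mV

-38.7 mV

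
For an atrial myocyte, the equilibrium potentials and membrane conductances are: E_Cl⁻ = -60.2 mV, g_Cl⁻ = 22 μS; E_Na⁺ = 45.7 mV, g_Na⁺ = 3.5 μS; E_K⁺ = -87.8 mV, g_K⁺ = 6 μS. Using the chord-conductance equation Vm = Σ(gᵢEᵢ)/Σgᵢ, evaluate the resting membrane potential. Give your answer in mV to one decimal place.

Σ gᵢEᵢ = 22·(-60.2) + 3.5·(45.7) + 6·(-87.8) = -1691.25
Σ gᵢ = 22 + 3.5 + 6 = 31.5
Vm = -1691.25 / 31.5 = -53.69 mV

-53.7 mV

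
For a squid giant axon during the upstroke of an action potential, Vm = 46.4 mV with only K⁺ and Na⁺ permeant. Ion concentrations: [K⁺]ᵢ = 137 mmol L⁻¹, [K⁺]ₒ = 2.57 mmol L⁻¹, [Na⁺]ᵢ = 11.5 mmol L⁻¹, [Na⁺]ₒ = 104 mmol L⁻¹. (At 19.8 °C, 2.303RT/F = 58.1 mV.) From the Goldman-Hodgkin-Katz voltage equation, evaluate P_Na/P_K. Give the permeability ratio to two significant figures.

27

Let α = P_Na/P_K. GHK: Vm = 58.1·log₁₀[(Kₒ + α·Naₒ)/(Kᵢ + α·Naᵢ)].
10^(Vm/58.1) = 10^(46.4/58.1) = 6.2896
So 6.2896·(Kᵢ + α·Naᵢ) = Kₒ + α·Naₒ → α = (6.2896·137.0 − 2.57) / (104.0 − 6.2896·11.5)
α = (861.7 − 2.57) / (104.0 − 72.33) = 859.1/31.67 = 27.13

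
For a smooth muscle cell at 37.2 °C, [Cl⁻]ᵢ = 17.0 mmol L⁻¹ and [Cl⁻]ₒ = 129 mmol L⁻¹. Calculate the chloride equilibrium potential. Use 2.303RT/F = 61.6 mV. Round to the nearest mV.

E = (61.6/z) · log₁₀([Cl⁻]_out/[Cl⁻]_in) with z = -1.
For an anion, dividing by z = -1 reverses the sign.
= (61.6/-1) · log₁₀(129/17.0) = -61.60 · log₁₀(7.588)
= -61.60 · (0.8801) = -54.22 mV

-54 mV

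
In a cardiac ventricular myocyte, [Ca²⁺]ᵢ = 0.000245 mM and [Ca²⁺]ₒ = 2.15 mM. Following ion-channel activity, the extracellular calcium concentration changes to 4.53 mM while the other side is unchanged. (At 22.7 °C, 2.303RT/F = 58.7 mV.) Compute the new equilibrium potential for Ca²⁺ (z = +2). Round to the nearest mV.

125 mV

After the shift: [Ca²⁺]_out = 4.53, [Ca²⁺]_in = 0.000245 mM.
E_new = (58.7/2)·log₁₀(4.53/0.000245) = 29.35 · (4.2669) = 125.23 mV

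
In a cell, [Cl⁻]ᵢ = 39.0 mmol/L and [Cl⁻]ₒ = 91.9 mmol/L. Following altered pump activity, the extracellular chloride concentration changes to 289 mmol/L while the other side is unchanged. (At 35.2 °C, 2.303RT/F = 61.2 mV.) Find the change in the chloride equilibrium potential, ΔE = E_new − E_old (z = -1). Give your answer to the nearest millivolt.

-30 mV

E_old = (61.2/-1)·log₁₀(91.9/39.0) = -22.78 mV
E_new = (61.2/-1)·log₁₀(289/39.0) = -53.23 mV
ΔE = -53.23 − (-22.78) = -30.45 mV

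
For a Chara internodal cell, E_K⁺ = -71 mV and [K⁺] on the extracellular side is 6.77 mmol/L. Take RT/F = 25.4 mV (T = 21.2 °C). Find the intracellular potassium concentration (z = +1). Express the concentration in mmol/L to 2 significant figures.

110 mmol/L

Nernst: E = (25.4/1) · ln([out]/[in]), so ln([out]/[in]) = -71.0 × 1 / 25.4 = -2.7953.
[out]/[in] = e^(-2.7953) = 0.0611.
[in] = 6.77 / 0.0611 = 110.8 mmol/L.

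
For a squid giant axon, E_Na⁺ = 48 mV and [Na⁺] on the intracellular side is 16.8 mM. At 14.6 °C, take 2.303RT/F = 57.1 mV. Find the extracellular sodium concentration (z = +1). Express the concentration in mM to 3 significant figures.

116 mM

Nernst: E = (57.1/1) · log₁₀([out]/[in]), so log₁₀([out]/[in]) = 48.0 × 1 / 57.1 = 0.8406.
[out]/[in] = 10^(0.8406) = 6.928.
[out] = 6.928 × 16.8 = 116.4 mM.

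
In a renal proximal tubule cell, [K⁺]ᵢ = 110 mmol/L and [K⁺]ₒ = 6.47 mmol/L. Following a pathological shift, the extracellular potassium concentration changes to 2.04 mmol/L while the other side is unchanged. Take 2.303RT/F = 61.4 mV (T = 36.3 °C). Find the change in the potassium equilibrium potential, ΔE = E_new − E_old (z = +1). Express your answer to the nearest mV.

E_old = (61.4/1)·log₁₀(6.47/110) = -75.55 mV
E_new = (61.4/1)·log₁₀(2.04/110) = -106.33 mV
ΔE = -106.33 − (-75.55) = -30.78 mV

-31 mV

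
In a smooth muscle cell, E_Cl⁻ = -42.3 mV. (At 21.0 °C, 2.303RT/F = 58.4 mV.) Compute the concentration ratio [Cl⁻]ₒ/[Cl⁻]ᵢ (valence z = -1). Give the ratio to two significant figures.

log₁₀([out]/[in]) = E·z/(58.4) = -42.3 × -1 / 58.4 = 0.7243
[out]/[in] = 10^(0.7243) = 5.3

5.3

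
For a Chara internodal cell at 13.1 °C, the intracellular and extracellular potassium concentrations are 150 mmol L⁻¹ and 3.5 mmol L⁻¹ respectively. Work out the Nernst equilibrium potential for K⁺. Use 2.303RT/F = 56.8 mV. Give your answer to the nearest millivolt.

E = (56.8/z) · log₁₀([K⁺]_out/[K⁺]_in) with z = +1.
= (56.8/1) · log₁₀(3.5/150) = 56.80 · log₁₀(0.02333)
= 56.80 · (-1.6320) = -92.70 mV

-93 mV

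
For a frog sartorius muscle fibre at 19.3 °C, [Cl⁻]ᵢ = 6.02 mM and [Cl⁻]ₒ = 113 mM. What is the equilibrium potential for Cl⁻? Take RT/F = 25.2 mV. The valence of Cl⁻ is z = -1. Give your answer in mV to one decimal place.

E = (25.2/z) · ln([Cl⁻]_out/[Cl⁻]_in) with z = -1.
For an anion, dividing by z = -1 reverses the sign.
= (25.2/-1) · ln(113/6.02) = -25.20 · ln(18.77)
= -25.20 · (2.9323) = -73.89 mV

-73.9 mV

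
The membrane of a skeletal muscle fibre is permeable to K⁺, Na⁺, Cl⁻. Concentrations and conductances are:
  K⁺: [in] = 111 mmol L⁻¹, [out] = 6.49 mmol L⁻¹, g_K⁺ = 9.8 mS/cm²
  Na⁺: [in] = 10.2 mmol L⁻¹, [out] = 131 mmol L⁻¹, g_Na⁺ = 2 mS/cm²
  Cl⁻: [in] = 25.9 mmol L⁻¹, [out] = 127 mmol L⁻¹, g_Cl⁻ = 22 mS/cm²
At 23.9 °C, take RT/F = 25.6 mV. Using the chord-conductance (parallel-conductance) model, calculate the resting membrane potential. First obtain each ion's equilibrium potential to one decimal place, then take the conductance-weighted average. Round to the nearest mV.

-44 mV

E_K⁺ = (25.6/1)·ln(6.49/111) = -72.7 mV
E_Na⁺ = (25.6/1)·ln(131/10.2) = 65.4 mV
E_Cl⁻ = (25.6/-1)·ln(127/25.9) = -40.7 mV
Vm = (Σ gᵢEᵢ)/(Σ gᵢ) = (9.8·-72.7 + 2·65.4 + 22·-40.7) / (9.8 + 2 + 22)
= -1477.06 / 33.8 = -43.70 mV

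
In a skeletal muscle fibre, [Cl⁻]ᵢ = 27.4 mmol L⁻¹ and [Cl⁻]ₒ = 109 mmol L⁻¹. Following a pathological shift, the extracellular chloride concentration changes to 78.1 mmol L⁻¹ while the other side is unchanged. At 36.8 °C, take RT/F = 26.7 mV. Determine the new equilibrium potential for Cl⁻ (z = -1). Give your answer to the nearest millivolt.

-28 mV

After the shift: [Cl⁻]_out = 78.1, [Cl⁻]_in = 27.4 mmol L⁻¹.
E_new = (26.7/-1)·ln(78.1/27.4) = -26.70 · (1.0474) = -27.97 mV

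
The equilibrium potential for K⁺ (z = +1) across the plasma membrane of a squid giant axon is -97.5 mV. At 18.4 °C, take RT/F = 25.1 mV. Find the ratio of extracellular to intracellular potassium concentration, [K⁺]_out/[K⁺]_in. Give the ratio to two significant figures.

ln([out]/[in]) = E·z/(25.1) = -97.5 × 1 / 25.1 = -3.8845
[out]/[in] = e^(-3.8845) = 0.02056

0.021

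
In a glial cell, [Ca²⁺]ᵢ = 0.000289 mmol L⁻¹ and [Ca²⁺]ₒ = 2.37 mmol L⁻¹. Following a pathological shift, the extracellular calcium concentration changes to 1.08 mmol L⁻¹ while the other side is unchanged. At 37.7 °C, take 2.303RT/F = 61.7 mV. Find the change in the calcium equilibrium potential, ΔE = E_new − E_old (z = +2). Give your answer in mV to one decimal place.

-10.5 mV

E_old = (61.7/2)·log₁₀(2.37/0.000289) = 120.74 mV
E_new = (61.7/2)·log₁₀(1.08/0.000289) = 110.21 mV
ΔE = 110.21 − (120.74) = -10.53 mV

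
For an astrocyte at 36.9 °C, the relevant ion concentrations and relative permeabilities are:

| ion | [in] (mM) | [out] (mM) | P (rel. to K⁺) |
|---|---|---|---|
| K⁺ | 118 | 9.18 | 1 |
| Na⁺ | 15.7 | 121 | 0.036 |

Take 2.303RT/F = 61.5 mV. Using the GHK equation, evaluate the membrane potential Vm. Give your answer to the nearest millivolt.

Vm = 61.5 · log₁₀[(Σ P·[cation]ₒ + Σ P·[anion]ᵢ) / (Σ P·[cation]ᵢ + Σ P·[anion]ₒ)]
Numerator = 1×9.18 + 0.036×121 = 13.54
Denominator = 1×118 + 0.036×15.7 = 118.6
Vm = 61.5 · log₁₀(0.11417) = 61.5 × (-0.9425) = -57.96 mV

-58 mV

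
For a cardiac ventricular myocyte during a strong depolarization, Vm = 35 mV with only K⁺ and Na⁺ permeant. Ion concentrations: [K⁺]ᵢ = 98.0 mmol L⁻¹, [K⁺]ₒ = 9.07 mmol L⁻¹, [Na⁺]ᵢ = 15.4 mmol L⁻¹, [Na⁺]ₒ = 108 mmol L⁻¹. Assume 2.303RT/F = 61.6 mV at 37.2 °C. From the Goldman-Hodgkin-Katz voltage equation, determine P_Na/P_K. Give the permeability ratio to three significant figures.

Let α = P_Na/P_K. GHK: Vm = 61.6·log₁₀[(Kₒ + α·Naₒ)/(Kᵢ + α·Naᵢ)].
10^(Vm/61.6) = 10^(35.0/61.6) = 3.6998
So 3.6998·(Kᵢ + α·Naᵢ) = Kₒ + α·Naₒ → α = (3.6998·98.0 − 9.07) / (108.0 − 3.6998·15.4)
α = (362.6 − 9.07) / (108.0 − 56.98) = 353.5/51.02 = 6.929

6.93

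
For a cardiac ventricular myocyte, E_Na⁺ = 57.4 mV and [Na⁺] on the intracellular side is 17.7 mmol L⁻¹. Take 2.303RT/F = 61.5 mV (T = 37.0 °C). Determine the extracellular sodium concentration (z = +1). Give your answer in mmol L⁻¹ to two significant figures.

Nernst: E = (61.5/1) · log₁₀([out]/[in]), so log₁₀([out]/[in]) = 57.4 × 1 / 61.5 = 0.9333.
[out]/[in] = 10^(0.9333) = 8.577.
[out] = 8.577 × 17.7 = 151.8 mmol L⁻¹.

150 mmol L⁻¹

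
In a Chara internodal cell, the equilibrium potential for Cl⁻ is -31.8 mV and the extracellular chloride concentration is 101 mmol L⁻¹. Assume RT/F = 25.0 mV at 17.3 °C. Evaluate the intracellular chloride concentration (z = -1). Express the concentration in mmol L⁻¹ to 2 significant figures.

Nernst: E = (25.0/-1) · ln([out]/[in]), so ln([out]/[in]) = -31.8 × -1 / 25.0 = 1.2720.
[out]/[in] = e^(1.2720) = 3.568.
[in] = 101 / 3.568 = 28.31 mmol L⁻¹.

28 mmol L⁻¹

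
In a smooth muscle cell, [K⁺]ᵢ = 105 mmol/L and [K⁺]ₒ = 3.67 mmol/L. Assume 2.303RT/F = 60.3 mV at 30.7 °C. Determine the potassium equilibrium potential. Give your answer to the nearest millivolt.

E = (60.3/z) · log₁₀([K⁺]_out/[K⁺]_in) with z = +1.
= (60.3/1) · log₁₀(3.67/105) = 60.30 · log₁₀(0.03495)
= 60.30 · (-1.4565) = -87.83 mV

-88 mV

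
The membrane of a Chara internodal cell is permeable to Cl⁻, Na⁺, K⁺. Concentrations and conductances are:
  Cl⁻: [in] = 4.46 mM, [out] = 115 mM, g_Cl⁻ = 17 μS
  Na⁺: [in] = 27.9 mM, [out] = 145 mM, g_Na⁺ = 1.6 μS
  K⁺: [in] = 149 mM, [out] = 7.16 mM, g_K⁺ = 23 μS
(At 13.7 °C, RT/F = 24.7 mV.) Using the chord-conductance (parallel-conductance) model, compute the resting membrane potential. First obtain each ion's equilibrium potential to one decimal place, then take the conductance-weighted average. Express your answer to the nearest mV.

-73 mV

E_Cl⁻ = (24.7/-1)·ln(115/4.46) = -80.3 mV
E_Na⁺ = (24.7/1)·ln(145/27.9) = 40.7 mV
E_K⁺ = (24.7/1)·ln(7.16/149) = -75.0 mV
Vm = (Σ gᵢEᵢ)/(Σ gᵢ) = (17·-80.3 + 1.6·40.7 + 23·-75.0) / (17 + 1.6 + 23)
= -3024.98 / 41.6 = -72.72 mV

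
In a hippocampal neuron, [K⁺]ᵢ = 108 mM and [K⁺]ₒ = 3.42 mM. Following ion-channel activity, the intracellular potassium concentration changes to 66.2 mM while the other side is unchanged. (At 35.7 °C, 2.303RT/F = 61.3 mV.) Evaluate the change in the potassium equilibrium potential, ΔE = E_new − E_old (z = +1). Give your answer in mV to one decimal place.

13.0 mV

E_old = (61.3/1)·log₁₀(3.42/108) = -91.91 mV
E_new = (61.3/1)·log₁₀(3.42/66.2) = -78.88 mV
ΔE = -78.88 − (-91.91) = 13.03 mV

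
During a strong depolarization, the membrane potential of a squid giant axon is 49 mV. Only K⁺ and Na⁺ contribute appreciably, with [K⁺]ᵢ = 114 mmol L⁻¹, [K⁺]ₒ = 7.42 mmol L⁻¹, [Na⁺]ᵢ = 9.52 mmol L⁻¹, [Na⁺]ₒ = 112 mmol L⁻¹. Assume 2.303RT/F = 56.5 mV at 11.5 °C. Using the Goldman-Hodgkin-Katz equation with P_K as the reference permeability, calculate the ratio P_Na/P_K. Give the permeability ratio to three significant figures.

Let α = P_Na/P_K. GHK: Vm = 56.5·log₁₀[(Kₒ + α·Naₒ)/(Kᵢ + α·Naᵢ)].
10^(Vm/56.5) = 10^(49.0/56.5) = 7.3664
So 7.3664·(Kᵢ + α·Naᵢ) = Kₒ + α·Naₒ → α = (7.3664·114.0 − 7.42) / (112.0 − 7.3664·9.52)
α = (839.8 − 7.42) / (112.0 − 70.13) = 832.4/41.87 = 19.88

19.9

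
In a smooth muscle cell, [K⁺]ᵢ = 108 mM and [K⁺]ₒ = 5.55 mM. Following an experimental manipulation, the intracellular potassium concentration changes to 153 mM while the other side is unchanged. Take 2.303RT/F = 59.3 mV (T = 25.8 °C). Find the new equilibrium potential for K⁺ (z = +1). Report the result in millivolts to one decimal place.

-85.4 mV

After the shift: [K⁺]_out = 5.55, [K⁺]_in = 153 mM.
E_new = (59.3/1)·log₁₀(5.55/153) = 59.30 · (-1.4404) = -85.42 mV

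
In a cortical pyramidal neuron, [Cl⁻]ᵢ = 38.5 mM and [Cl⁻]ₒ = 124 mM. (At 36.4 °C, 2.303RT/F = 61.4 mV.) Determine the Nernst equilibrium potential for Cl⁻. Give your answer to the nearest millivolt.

E = (61.4/z) · log₁₀([Cl⁻]_out/[Cl⁻]_in) with z = -1.
For an anion, dividing by z = -1 reverses the sign.
= (61.4/-1) · log₁₀(124/38.5) = -61.40 · log₁₀(3.221)
= -61.40 · (0.5080) = -31.19 mV

-31 mV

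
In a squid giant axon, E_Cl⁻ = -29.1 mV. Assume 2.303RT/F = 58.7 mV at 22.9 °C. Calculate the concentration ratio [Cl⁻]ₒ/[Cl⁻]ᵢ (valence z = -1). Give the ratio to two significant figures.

3.1

log₁₀([out]/[in]) = E·z/(58.7) = -29.1 × -1 / 58.7 = 0.4957
[out]/[in] = 10^(0.4957) = 3.131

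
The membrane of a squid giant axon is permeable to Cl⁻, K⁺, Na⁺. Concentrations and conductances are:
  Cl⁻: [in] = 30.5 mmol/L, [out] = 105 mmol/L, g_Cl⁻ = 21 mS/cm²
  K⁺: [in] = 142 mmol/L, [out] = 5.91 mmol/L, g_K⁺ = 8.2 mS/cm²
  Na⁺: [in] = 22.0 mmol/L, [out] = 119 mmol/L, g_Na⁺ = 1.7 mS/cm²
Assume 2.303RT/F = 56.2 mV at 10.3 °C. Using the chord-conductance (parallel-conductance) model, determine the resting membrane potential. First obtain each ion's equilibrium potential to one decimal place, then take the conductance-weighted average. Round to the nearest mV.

E_Cl⁻ = (56.2/-1)·log₁₀(105/30.5) = -30.2 mV
E_K⁺ = (56.2/1)·log₁₀(5.91/142) = -77.6 mV
E_Na⁺ = (56.2/1)·log₁₀(119/22.0) = 41.2 mV
Vm = (Σ gᵢEᵢ)/(Σ gᵢ) = (21·-30.2 + 8.2·-77.6 + 1.7·41.2) / (21 + 8.2 + 1.7)
= -1200.48 / 30.9 = -38.85 mV

-39 mV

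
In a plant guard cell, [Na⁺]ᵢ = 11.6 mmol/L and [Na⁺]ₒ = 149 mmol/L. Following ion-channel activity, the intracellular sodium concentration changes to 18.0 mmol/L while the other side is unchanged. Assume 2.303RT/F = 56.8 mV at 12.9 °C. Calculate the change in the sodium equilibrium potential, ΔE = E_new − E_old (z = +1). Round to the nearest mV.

-11 mV

E_old = (56.8/1)·log₁₀(149/11.6) = 62.98 mV
E_new = (56.8/1)·log₁₀(149/18.0) = 52.14 mV
ΔE = 52.14 − (62.98) = -10.84 mV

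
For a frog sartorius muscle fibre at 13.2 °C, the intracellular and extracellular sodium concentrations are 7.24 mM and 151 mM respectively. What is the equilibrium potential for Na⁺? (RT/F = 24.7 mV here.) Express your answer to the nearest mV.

E = (24.7/z) · ln([Na⁺]_out/[Na⁺]_in) with z = +1.
= (24.7/1) · ln(151/7.24) = 24.70 · ln(20.86)
= 24.70 · (3.0377) = 75.03 mV

75 mV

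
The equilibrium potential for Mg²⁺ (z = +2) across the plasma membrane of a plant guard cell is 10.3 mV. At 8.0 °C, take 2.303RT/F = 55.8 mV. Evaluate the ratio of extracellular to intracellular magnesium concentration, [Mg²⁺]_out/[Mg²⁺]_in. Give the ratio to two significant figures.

log₁₀([out]/[in]) = E·z/(55.8) = 10.3 × 2 / 55.8 = 0.3692
[out]/[in] = 10^(0.3692) = 2.34

2.3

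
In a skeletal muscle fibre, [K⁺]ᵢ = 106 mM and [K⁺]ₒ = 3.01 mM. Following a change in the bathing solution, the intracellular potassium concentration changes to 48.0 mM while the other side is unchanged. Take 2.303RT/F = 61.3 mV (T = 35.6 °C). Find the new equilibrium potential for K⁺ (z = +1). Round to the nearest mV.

-74 mV

After the shift: [K⁺]_out = 3.01, [K⁺]_in = 48.0 mM.
E_new = (61.3/1)·log₁₀(3.01/48.0) = 61.30 · (-1.2027) = -73.72 mV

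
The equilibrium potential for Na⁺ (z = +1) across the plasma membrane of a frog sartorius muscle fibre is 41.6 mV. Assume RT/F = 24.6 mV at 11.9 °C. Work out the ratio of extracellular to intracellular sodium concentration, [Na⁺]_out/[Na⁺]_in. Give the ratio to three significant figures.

ln([out]/[in]) = E·z/(24.6) = 41.6 × 1 / 24.6 = 1.6911
[out]/[in] = e^(1.6911) = 5.425

5.43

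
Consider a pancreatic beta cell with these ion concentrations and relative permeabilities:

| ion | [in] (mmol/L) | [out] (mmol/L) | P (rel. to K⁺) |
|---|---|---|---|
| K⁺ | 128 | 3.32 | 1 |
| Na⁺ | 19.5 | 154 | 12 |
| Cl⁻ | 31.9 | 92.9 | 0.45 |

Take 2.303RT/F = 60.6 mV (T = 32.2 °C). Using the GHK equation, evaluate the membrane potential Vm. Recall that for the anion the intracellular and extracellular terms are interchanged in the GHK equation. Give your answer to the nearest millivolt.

Vm = 60.6 · log₁₀[(Σ P·[cation]ₒ + Σ P·[anion]ᵢ) / (Σ P·[cation]ᵢ + Σ P·[anion]ₒ)]
Numerator = 1×3.32 + 12×154 + 0.45×31.9 = 1866
Denominator = 1×128 + 12×19.5 + 0.45×92.9 = 403.8
Vm = 60.6 · log₁₀(4.6202) = 60.6 × (0.6647) = 40.28 mV

40 mV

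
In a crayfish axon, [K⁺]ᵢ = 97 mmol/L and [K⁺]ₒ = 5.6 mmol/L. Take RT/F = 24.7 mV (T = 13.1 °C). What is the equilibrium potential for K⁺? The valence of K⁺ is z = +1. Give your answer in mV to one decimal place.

-70.4 mV

E = (24.7/z) · ln([K⁺]_out/[K⁺]_in) with z = +1.
= (24.7/1) · ln(5.6/97) = 24.70 · ln(0.05773)
= 24.70 · (-2.8519) = -70.44 mV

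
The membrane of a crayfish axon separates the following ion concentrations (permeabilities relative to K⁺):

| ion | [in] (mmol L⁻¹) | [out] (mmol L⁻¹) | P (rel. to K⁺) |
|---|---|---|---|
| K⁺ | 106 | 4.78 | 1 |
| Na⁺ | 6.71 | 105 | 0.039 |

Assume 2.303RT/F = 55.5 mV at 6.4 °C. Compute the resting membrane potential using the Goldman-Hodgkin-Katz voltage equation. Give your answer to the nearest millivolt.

Vm = 55.5 · log₁₀[(Σ P·[cation]ₒ + Σ P·[anion]ᵢ) / (Σ P·[cation]ᵢ + Σ P·[anion]ₒ)]
Numerator = 1×4.78 + 0.039×105 = 8.875
Denominator = 1×106 + 0.039×6.71 = 106.3
Vm = 55.5 · log₁₀(0.08352) = 55.5 × (-1.0782) = -59.84 mV

-60 mV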